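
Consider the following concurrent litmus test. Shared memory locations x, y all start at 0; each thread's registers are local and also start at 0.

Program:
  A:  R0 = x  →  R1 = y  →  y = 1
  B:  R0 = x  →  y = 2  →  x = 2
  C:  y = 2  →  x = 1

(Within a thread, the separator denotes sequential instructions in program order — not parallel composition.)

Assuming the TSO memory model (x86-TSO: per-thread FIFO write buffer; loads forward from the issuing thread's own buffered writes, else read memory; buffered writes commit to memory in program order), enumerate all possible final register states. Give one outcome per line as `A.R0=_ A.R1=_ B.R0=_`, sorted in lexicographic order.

A.R0=0 A.R1=0 B.R0=0
A.R0=0 A.R1=0 B.R0=1
A.R0=0 A.R1=2 B.R0=0
A.R0=0 A.R1=2 B.R0=1
A.R0=1 A.R1=2 B.R0=0
A.R0=1 A.R1=2 B.R0=1
A.R0=2 A.R1=2 B.R0=0
A.R0=2 A.R1=2 B.R0=1

outcome vector order: (A.R0,A.R1,B.R0)
|TSO outcomes| = 8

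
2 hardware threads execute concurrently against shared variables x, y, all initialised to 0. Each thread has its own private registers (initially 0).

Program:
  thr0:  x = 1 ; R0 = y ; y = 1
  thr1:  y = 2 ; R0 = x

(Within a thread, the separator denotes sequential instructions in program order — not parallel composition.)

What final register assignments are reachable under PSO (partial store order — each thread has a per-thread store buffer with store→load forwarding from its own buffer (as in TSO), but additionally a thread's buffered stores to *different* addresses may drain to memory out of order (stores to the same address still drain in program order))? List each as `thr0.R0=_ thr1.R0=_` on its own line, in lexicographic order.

thr0.R0=0 thr1.R0=0
thr0.R0=0 thr1.R0=1
thr0.R0=2 thr1.R0=0
thr0.R0=2 thr1.R0=1

outcome vector order: (thr0.R0,thr1.R0)
|PSO outcomes| = 4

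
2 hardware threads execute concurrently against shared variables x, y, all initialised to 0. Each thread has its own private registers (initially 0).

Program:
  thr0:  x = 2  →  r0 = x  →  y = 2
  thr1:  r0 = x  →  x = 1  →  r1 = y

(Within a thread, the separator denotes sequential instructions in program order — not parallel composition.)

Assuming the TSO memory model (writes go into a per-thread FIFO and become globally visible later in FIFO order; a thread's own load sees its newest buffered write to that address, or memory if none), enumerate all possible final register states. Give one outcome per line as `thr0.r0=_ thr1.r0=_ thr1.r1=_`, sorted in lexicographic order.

outcome vector order: (thr0.r0,thr1.r0,thr1.r1)
|TSO outcomes| = 8

thr0.r0=1 thr1.r0=0 thr1.r1=0
thr0.r0=1 thr1.r0=0 thr1.r1=2
thr0.r0=1 thr1.r0=2 thr1.r1=0
thr0.r0=1 thr1.r0=2 thr1.r1=2
thr0.r0=2 thr1.r0=0 thr1.r1=0
thr0.r0=2 thr1.r0=0 thr1.r1=2
thr0.r0=2 thr1.r0=2 thr1.r1=0
thr0.r0=2 thr1.r0=2 thr1.r1=2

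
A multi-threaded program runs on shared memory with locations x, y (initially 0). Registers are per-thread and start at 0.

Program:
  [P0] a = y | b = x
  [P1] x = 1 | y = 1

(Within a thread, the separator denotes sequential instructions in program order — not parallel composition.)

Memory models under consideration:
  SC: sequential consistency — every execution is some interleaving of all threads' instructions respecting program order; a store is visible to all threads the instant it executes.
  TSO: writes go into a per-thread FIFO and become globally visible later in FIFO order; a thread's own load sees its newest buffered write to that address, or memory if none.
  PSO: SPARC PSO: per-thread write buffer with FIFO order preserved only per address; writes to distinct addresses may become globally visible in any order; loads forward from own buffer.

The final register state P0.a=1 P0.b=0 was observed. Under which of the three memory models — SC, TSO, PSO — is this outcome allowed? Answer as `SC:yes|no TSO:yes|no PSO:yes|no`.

outcome vector order: (P0.a,P0.b)
[SC] allowed = {00, 01, 11}
[TSO] allowed = {00, 01, 11}
[PSO] allowed = {00, 01, 10, 11}
target 10 ∈ {PSO}

SC:no TSO:no PSO:yes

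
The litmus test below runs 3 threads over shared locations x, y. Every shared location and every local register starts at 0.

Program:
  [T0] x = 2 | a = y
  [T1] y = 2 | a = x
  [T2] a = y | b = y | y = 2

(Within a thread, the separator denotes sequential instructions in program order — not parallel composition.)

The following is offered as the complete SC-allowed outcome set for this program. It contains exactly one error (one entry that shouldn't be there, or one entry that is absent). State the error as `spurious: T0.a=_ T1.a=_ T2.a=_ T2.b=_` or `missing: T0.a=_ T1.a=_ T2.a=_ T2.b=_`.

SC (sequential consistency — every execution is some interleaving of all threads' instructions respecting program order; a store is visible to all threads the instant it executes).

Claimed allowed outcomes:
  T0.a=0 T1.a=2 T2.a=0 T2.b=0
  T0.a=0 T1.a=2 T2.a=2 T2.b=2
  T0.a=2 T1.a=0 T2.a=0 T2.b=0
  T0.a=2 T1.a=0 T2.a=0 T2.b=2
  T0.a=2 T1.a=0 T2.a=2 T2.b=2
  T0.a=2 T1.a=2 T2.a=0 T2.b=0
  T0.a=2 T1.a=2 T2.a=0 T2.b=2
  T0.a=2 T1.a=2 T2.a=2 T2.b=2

outcome vector order: (T0.a,T1.a,T2.a,T2.b)
SC (9): 0200; 0202; 0222; 2000; 2002; 2022; 2200; 2202; 2222
SC∖claimed = {0202}

missing: T0.a=0 T1.a=2 T2.a=0 T2.b=2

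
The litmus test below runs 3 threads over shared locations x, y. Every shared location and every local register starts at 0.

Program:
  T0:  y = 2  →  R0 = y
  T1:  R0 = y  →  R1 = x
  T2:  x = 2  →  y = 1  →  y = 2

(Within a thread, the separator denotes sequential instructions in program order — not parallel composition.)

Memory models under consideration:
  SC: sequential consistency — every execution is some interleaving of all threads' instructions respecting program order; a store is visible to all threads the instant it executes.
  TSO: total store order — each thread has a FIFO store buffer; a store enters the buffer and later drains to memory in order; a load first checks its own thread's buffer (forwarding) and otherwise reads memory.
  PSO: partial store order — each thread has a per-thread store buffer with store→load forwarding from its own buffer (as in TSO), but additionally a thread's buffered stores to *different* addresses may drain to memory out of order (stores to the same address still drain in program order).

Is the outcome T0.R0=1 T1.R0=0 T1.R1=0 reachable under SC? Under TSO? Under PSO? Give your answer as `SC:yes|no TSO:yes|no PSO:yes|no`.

outcome vector order: (T0.R0,T1.R0,T1.R1)
SC (10): <1 0 0>, <1 0 2>, <1 1 2>, <1 2 0>, <1 2 2>, <2 0 0>, <2 0 2>, <2 1 2>, <2 2 0>, <2 2 2>
TSO (10): <1 0 0>, <1 0 2>, <1 1 2>, <1 2 0>, <1 2 2>, <2 0 0>, <2 0 2>, <2 1 2>, <2 2 0>, <2 2 2>
PSO (12): <1 0 0>, <1 0 2>, <1 1 0>, <1 1 2>, <1 2 0>, <1 2 2>, <2 0 0>, <2 0 2>, <2 1 0>, <2 1 2>, <2 2 0>, <2 2 2>
target <1 0 0> ∈ {SC,TSO,PSO}

SC:yes TSO:yes PSO:yes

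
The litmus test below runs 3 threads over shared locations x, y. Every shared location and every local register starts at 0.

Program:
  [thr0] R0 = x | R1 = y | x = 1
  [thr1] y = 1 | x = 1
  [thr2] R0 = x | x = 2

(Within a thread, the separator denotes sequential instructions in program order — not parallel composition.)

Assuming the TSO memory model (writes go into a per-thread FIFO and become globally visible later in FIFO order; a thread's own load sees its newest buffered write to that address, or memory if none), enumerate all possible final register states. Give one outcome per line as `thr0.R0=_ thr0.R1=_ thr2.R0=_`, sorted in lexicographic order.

outcome vector order: (thr0.R0,thr0.R1,thr2.R0)
|TSO outcomes| = 9

thr0.R0=0 thr0.R1=0 thr2.R0=0
thr0.R0=0 thr0.R1=0 thr2.R0=1
thr0.R0=0 thr0.R1=1 thr2.R0=0
thr0.R0=0 thr0.R1=1 thr2.R0=1
thr0.R0=1 thr0.R1=1 thr2.R0=0
thr0.R0=1 thr0.R1=1 thr2.R0=1
thr0.R0=2 thr0.R1=0 thr2.R0=0
thr0.R0=2 thr0.R1=1 thr2.R0=0
thr0.R0=2 thr0.R1=1 thr2.R0=1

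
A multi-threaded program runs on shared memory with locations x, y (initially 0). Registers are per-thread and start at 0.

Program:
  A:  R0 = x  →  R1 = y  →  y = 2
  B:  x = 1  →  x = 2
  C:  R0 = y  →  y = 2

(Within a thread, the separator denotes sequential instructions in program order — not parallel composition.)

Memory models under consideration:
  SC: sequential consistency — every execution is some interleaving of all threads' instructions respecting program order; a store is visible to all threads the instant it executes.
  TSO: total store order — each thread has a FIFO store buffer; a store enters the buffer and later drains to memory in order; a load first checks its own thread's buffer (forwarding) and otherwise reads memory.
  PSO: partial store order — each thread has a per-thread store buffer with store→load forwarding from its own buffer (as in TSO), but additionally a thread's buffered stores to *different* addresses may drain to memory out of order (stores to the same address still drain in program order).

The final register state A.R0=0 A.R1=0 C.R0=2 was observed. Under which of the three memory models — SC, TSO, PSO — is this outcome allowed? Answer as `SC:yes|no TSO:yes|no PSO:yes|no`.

SC:yes TSO:yes PSO:yes

outcome vector order: (A.R0,A.R1,C.R0)
[SC] allowed = {000; 002; 020; 100; 102; 120; 200; 202; 220}
[TSO] allowed = {000; 002; 020; 100; 102; 120; 200; 202; 220}
[PSO] allowed = {000; 002; 020; 100; 102; 120; 200; 202; 220}
target 002 ∈ {SC,TSO,PSO}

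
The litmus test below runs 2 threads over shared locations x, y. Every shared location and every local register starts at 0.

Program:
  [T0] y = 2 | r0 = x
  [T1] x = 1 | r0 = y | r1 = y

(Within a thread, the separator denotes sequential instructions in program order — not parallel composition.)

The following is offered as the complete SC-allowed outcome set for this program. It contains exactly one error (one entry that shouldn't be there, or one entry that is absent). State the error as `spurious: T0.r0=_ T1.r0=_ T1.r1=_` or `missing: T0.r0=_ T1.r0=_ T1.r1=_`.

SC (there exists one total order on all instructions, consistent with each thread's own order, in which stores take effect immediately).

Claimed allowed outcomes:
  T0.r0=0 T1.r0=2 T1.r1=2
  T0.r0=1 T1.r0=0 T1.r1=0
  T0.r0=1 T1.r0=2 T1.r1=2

missing: T0.r0=1 T1.r0=0 T1.r1=2

outcome vector order: (T0.r0,T1.r0,T1.r1)
[SC] allowed = {<0 2 2> <1 0 0> <1 0 2> <1 2 2>}
SC∖claimed = {<1 0 2>}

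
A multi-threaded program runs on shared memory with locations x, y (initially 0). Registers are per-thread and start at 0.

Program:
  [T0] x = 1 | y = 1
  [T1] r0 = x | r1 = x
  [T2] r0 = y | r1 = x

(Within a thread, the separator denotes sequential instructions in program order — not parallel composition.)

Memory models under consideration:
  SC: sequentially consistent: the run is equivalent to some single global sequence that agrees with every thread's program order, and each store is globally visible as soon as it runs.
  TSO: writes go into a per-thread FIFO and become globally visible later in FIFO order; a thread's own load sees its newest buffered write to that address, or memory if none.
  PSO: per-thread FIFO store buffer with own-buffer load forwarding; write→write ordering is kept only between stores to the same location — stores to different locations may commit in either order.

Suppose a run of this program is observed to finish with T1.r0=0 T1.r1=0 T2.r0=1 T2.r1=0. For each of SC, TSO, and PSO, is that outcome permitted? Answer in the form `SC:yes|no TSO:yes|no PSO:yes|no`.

SC:no TSO:no PSO:yes

outcome vector order: (T1.r0,T1.r1,T2.r0,T2.r1)
SC: 9 outcomes — {0/0/0/0; 0/0/0/1; 0/0/1/1; 0/1/0/0; 0/1/0/1; 0/1/1/1; 1/1/0/0; 1/1/0/1; 1/1/1/1}
TSO: 9 outcomes — {0/0/0/0; 0/0/0/1; 0/0/1/1; 0/1/0/0; 0/1/0/1; 0/1/1/1; 1/1/0/0; 1/1/0/1; 1/1/1/1}
PSO: 12 outcomes — {0/0/0/0; 0/0/0/1; 0/0/1/0; 0/0/1/1; 0/1/0/0; 0/1/0/1; 0/1/1/0; 0/1/1/1; 1/1/0/0; 1/1/0/1; 1/1/1/0; 1/1/1/1}
target 0/0/1/0 ∈ {PSO}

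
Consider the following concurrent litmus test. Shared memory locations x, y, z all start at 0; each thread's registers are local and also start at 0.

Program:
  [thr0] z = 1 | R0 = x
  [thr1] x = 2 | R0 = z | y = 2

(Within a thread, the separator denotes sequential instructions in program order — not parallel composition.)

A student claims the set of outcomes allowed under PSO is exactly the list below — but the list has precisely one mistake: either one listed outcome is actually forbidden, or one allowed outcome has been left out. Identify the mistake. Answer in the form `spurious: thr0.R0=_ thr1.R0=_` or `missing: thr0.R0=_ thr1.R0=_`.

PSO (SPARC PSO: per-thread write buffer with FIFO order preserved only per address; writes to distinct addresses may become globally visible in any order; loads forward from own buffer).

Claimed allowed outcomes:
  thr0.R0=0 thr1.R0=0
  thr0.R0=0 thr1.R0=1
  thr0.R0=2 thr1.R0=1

outcome vector order: (thr0.R0,thr1.R0)
[PSO] allowed = {(0,0) (0,1) (2,0) (2,1)}
PSO∖claimed = {(2,0)}

missing: thr0.R0=2 thr1.R0=0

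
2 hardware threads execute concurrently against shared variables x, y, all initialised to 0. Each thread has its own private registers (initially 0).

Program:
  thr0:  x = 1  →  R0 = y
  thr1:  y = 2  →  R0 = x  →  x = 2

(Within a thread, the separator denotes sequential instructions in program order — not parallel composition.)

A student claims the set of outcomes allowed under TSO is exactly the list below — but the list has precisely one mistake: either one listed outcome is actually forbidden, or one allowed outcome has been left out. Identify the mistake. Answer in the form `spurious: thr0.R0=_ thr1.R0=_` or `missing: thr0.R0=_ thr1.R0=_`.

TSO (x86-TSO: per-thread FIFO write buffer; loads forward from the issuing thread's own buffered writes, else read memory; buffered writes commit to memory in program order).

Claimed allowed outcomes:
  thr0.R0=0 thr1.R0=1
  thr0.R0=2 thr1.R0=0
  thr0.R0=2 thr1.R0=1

missing: thr0.R0=0 thr1.R0=0

outcome vector order: (thr0.R0,thr1.R0)
TSO (4): <0 0> <0 1> <2 0> <2 1>
TSO∖claimed = {<0 0>}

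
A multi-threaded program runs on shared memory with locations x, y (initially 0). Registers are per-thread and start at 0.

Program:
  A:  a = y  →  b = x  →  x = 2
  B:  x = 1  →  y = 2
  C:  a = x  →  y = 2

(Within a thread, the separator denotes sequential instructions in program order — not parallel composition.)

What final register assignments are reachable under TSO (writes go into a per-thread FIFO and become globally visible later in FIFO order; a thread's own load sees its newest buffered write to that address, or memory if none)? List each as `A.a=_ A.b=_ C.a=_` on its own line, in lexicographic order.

A.a=0 A.b=0 C.a=0
A.a=0 A.b=0 C.a=1
A.a=0 A.b=0 C.a=2
A.a=0 A.b=1 C.a=0
A.a=0 A.b=1 C.a=1
A.a=0 A.b=1 C.a=2
A.a=2 A.b=0 C.a=0
A.a=2 A.b=1 C.a=0
A.a=2 A.b=1 C.a=1
A.a=2 A.b=1 C.a=2

outcome vector order: (A.a,A.b,C.a)
|TSO outcomes| = 10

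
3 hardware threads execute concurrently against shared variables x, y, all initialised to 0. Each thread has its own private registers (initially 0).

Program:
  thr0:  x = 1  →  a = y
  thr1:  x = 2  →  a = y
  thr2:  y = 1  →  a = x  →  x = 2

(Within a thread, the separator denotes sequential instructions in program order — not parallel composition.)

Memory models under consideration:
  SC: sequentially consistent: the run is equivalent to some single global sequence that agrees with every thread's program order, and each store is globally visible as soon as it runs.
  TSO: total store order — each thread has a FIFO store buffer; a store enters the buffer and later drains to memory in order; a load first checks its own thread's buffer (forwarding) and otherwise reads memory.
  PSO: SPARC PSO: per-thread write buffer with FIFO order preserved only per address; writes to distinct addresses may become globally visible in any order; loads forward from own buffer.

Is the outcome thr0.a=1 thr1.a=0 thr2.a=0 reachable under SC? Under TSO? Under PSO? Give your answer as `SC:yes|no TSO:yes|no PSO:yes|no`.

SC:no TSO:yes PSO:yes

outcome vector order: (thr0.a,thr1.a,thr2.a)
[SC] allowed = {0/0/1, 0/0/2, 0/1/1, 0/1/2, 1/0/1, 1/0/2, 1/1/0, 1/1/1, 1/1/2}
[TSO] allowed = {0/0/0, 0/0/1, 0/0/2, 0/1/0, 0/1/1, 0/1/2, 1/0/0, 1/0/1, 1/0/2, 1/1/0, 1/1/1, 1/1/2}
[PSO] allowed = {0/0/0, 0/0/1, 0/0/2, 0/1/0, 0/1/1, 0/1/2, 1/0/0, 1/0/1, 1/0/2, 1/1/0, 1/1/1, 1/1/2}
target 1/0/0 ∈ {TSO,PSO}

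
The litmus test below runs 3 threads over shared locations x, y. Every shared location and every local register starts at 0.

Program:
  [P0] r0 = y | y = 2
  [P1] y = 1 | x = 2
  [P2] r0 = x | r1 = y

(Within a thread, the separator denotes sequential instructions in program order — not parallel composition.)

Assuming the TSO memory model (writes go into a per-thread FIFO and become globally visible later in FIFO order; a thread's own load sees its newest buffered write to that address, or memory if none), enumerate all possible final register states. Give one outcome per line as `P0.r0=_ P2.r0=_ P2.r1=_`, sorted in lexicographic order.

outcome vector order: (P0.r0,P2.r0,P2.r1)
|TSO outcomes| = 10

P0.r0=0 P2.r0=0 P2.r1=0
P0.r0=0 P2.r0=0 P2.r1=1
P0.r0=0 P2.r0=0 P2.r1=2
P0.r0=0 P2.r0=2 P2.r1=1
P0.r0=0 P2.r0=2 P2.r1=2
P0.r0=1 P2.r0=0 P2.r1=0
P0.r0=1 P2.r0=0 P2.r1=1
P0.r0=1 P2.r0=0 P2.r1=2
P0.r0=1 P2.r0=2 P2.r1=1
P0.r0=1 P2.r0=2 P2.r1=2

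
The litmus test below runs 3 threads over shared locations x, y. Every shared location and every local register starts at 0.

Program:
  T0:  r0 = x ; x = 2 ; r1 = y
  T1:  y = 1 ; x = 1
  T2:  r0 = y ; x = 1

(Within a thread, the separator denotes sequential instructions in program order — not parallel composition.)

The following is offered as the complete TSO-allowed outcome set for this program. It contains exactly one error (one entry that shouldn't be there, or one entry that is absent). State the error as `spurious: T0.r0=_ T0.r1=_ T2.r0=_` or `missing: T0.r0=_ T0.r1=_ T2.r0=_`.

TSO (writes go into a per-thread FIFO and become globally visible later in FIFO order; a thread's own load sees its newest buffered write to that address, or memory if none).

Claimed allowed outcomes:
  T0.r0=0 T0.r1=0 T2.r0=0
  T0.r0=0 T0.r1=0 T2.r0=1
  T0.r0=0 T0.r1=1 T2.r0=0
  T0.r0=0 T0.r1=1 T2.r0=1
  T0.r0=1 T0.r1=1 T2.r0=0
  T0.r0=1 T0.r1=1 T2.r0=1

missing: T0.r0=1 T0.r1=0 T2.r0=0

outcome vector order: (T0.r0,T0.r1,T2.r0)
TSO (7): <0 0 0>; <0 0 1>; <0 1 0>; <0 1 1>; <1 0 0>; <1 1 0>; <1 1 1>
TSO∖claimed = {<1 0 0>}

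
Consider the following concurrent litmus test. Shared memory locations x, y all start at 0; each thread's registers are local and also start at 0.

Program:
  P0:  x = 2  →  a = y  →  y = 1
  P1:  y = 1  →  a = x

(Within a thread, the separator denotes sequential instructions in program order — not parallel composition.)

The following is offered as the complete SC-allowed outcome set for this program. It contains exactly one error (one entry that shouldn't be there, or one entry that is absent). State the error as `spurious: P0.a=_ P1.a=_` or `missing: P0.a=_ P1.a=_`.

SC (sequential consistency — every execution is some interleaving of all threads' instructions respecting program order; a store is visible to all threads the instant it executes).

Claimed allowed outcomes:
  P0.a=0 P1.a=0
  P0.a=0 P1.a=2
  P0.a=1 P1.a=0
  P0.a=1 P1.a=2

outcome vector order: (P0.a,P1.a)
SC (3): 02; 10; 12
claimed∖SC = {00}

spurious: P0.a=0 P1.a=0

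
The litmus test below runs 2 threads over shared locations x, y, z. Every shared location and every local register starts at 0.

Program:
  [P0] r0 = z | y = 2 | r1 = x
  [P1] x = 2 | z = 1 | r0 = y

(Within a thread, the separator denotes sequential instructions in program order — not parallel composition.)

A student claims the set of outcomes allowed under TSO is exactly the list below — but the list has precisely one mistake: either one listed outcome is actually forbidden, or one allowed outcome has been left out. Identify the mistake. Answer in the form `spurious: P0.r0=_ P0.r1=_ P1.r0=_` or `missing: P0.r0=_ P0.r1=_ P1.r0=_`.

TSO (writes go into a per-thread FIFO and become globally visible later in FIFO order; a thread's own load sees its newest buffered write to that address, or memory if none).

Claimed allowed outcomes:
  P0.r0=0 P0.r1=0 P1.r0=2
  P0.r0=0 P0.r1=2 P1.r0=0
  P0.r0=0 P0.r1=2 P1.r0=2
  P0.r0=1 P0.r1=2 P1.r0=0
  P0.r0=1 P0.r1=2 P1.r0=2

missing: P0.r0=0 P0.r1=0 P1.r0=0

outcome vector order: (P0.r0,P0.r1,P1.r0)
TSO (6): 0/0/0 0/0/2 0/2/0 0/2/2 1/2/0 1/2/2
TSO∖claimed = {0/0/0}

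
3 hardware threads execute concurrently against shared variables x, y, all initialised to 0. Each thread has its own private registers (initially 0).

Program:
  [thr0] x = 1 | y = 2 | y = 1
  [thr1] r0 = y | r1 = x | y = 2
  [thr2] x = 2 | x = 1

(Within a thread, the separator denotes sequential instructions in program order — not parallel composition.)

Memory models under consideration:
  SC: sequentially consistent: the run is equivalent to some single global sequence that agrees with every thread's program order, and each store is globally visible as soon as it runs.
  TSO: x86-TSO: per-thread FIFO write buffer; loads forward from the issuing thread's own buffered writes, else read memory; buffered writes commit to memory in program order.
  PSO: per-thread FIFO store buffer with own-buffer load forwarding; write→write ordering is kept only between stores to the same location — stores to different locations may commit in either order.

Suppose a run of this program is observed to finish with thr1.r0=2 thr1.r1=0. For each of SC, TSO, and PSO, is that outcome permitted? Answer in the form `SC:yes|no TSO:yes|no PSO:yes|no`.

SC:no TSO:no PSO:yes

outcome vector order: (thr1.r0,thr1.r1)
SC (7): 0/0; 0/1; 0/2; 1/1; 1/2; 2/1; 2/2
TSO (7): 0/0; 0/1; 0/2; 1/1; 1/2; 2/1; 2/2
PSO (9): 0/0; 0/1; 0/2; 1/0; 1/1; 1/2; 2/0; 2/1; 2/2
target 2/0 ∈ {PSO}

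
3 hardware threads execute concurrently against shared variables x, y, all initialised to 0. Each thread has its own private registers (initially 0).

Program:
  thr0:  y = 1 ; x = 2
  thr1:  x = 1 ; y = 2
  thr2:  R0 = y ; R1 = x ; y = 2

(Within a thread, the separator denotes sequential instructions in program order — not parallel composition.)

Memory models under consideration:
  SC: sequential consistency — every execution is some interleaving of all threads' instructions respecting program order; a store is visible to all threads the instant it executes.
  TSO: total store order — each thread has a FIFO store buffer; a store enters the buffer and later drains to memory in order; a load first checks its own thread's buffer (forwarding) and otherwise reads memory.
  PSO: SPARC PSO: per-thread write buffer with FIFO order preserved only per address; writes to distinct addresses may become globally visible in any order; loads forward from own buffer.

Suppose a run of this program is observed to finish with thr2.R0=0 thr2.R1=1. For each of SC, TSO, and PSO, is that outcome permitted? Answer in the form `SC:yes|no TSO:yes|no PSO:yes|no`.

outcome vector order: (thr2.R0,thr2.R1)
SC (8): (0,0) (0,1) (0,2) (1,0) (1,1) (1,2) (2,1) (2,2)
TSO (8): (0,0) (0,1) (0,2) (1,0) (1,1) (1,2) (2,1) (2,2)
PSO (9): (0,0) (0,1) (0,2) (1,0) (1,1) (1,2) (2,0) (2,1) (2,2)
target (0,1) ∈ {SC,TSO,PSO}

SC:yes TSO:yes PSO:yes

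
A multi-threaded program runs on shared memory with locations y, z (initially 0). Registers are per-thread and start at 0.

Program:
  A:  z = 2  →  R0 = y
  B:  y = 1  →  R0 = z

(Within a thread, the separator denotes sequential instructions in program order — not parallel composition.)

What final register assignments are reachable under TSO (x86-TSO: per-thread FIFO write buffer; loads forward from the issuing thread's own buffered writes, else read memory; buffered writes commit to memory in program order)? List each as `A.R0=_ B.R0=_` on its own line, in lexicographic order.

A.R0=0 B.R0=0
A.R0=0 B.R0=2
A.R0=1 B.R0=0
A.R0=1 B.R0=2

outcome vector order: (A.R0,B.R0)
|TSO outcomes| = 4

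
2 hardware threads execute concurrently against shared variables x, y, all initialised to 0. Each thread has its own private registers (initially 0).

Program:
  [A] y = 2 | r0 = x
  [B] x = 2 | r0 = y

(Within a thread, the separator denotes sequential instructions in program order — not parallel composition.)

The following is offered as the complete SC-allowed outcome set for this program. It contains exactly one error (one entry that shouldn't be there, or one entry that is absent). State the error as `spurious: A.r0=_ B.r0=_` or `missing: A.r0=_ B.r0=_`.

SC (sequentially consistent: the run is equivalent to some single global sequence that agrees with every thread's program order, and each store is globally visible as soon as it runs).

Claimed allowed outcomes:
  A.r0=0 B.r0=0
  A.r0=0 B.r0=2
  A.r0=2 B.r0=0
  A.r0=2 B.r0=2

spurious: A.r0=0 B.r0=0

outcome vector order: (A.r0,B.r0)
under SC → (0,2), (2,0), (2,2)
claimed∖SC = {(0,0)}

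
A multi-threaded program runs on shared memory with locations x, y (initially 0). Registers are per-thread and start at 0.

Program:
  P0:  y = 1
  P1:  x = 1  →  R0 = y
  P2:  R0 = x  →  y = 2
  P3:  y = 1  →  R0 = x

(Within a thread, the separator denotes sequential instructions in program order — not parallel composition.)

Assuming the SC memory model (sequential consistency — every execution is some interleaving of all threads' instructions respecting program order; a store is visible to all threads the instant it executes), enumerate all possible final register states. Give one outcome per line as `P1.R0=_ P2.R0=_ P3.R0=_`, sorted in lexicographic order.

P1.R0=0 P2.R0=0 P3.R0=1
P1.R0=0 P2.R0=1 P3.R0=1
P1.R0=1 P2.R0=0 P3.R0=0
P1.R0=1 P2.R0=0 P3.R0=1
P1.R0=1 P2.R0=1 P3.R0=0
P1.R0=1 P2.R0=1 P3.R0=1
P1.R0=2 P2.R0=0 P3.R0=0
P1.R0=2 P2.R0=0 P3.R0=1
P1.R0=2 P2.R0=1 P3.R0=0
P1.R0=2 P2.R0=1 P3.R0=1

outcome vector order: (P1.R0,P2.R0,P3.R0)
|SC outcomes| = 10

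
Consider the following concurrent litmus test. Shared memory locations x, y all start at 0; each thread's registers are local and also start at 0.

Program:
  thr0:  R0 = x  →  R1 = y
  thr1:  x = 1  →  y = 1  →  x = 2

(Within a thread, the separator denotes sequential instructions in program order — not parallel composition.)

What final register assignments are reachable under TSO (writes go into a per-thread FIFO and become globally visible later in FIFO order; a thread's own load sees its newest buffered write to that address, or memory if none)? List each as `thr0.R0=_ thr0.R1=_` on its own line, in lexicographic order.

outcome vector order: (thr0.R0,thr0.R1)
|TSO outcomes| = 5

thr0.R0=0 thr0.R1=0
thr0.R0=0 thr0.R1=1
thr0.R0=1 thr0.R1=0
thr0.R0=1 thr0.R1=1
thr0.R0=2 thr0.R1=1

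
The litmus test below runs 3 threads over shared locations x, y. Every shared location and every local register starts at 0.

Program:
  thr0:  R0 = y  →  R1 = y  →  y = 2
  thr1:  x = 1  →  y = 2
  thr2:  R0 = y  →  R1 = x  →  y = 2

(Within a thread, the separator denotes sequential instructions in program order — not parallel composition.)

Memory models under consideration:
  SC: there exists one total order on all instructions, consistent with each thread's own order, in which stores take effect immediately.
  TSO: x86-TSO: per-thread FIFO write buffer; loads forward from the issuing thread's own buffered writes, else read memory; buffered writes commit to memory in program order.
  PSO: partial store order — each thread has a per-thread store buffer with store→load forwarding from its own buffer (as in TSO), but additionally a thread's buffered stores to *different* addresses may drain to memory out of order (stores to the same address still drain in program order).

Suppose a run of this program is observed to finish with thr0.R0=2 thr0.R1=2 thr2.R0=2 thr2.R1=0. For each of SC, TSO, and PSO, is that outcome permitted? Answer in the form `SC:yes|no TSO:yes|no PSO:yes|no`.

SC:no TSO:no PSO:yes

outcome vector order: (thr0.R0,thr0.R1,thr2.R0,thr2.R1)
SC (10): 0000 0001 0020 0021 0200 0201 0221 2200 2201 2221
TSO (10): 0000 0001 0020 0021 0200 0201 0221 2200 2201 2221
PSO (12): 0000 0001 0020 0021 0200 0201 0220 0221 2200 2201 2220 2221
target 2220 ∈ {PSO}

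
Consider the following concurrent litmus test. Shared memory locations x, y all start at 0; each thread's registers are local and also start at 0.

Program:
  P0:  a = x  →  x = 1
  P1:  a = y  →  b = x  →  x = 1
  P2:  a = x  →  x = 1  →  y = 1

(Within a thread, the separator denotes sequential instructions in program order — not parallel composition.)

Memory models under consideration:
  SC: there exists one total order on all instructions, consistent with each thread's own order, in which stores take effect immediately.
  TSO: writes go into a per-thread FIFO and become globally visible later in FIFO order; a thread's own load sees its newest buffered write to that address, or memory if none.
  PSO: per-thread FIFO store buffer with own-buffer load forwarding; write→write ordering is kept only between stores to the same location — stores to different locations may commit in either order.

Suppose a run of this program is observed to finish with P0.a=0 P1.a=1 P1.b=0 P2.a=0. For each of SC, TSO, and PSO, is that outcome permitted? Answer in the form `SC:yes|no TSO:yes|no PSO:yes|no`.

outcome vector order: (P0.a,P1.a,P1.b,P2.a)
[SC] allowed = {<0 0 0 0>, <0 0 0 1>, <0 0 1 0>, <0 0 1 1>, <0 1 1 0>, <0 1 1 1>, <1 0 0 0>, <1 0 0 1>, <1 0 1 0>, <1 1 1 0>}
[TSO] allowed = {<0 0 0 0>, <0 0 0 1>, <0 0 1 0>, <0 0 1 1>, <0 1 1 0>, <0 1 1 1>, <1 0 0 0>, <1 0 0 1>, <1 0 1 0>, <1 1 1 0>}
[PSO] allowed = {<0 0 0 0>, <0 0 0 1>, <0 0 1 0>, <0 0 1 1>, <0 1 0 0>, <0 1 1 0>, <0 1 1 1>, <1 0 0 0>, <1 0 0 1>, <1 0 1 0>, <1 1 0 0>, <1 1 1 0>}
target <0 1 0 0> ∈ {PSO}

SC:no TSO:no PSO:yes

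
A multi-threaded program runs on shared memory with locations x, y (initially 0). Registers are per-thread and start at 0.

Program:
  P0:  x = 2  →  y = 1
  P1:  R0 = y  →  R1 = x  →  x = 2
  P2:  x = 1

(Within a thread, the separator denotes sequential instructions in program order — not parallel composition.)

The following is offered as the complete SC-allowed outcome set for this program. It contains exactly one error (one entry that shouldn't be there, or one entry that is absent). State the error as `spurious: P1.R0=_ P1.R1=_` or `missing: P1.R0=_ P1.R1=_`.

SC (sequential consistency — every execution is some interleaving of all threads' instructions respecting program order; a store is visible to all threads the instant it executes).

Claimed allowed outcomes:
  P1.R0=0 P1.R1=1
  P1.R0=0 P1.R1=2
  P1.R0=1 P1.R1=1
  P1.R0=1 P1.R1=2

outcome vector order: (P1.R0,P1.R1)
SC (5): 0/0, 0/1, 0/2, 1/1, 1/2
SC∖claimed = {0/0}

missing: P1.R0=0 P1.R1=0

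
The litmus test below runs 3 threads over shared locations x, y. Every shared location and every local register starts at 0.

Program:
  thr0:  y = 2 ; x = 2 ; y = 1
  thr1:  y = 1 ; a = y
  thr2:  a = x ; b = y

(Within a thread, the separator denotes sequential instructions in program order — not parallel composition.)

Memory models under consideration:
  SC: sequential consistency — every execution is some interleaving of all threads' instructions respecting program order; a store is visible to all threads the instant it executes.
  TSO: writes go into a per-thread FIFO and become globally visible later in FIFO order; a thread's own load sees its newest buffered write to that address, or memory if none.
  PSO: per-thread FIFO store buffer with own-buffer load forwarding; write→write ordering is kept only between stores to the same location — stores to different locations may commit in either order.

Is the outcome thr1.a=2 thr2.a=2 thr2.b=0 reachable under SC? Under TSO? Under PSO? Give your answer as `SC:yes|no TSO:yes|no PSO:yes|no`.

SC:no TSO:no PSO:yes

outcome vector order: (thr1.a,thr2.a,thr2.b)
SC (10): 1/0/0, 1/0/1, 1/0/2, 1/2/1, 1/2/2, 2/0/0, 2/0/1, 2/0/2, 2/2/1, 2/2/2
TSO (10): 1/0/0, 1/0/1, 1/0/2, 1/2/1, 1/2/2, 2/0/0, 2/0/1, 2/0/2, 2/2/1, 2/2/2
PSO (12): 1/0/0, 1/0/1, 1/0/2, 1/2/0, 1/2/1, 1/2/2, 2/0/0, 2/0/1, 2/0/2, 2/2/0, 2/2/1, 2/2/2
target 2/2/0 ∈ {PSO}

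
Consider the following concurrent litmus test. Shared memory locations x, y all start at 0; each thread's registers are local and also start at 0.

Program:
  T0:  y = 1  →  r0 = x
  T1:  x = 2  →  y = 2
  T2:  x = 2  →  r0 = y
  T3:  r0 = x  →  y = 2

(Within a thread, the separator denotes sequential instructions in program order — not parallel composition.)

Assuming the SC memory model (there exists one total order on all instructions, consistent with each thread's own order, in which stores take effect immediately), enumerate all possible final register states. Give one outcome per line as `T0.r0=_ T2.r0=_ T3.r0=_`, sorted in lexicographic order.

outcome vector order: (T0.r0,T2.r0,T3.r0)
|SC outcomes| = 10

T0.r0=0 T2.r0=1 T3.r0=0
T0.r0=0 T2.r0=1 T3.r0=2
T0.r0=0 T2.r0=2 T3.r0=0
T0.r0=0 T2.r0=2 T3.r0=2
T0.r0=2 T2.r0=0 T3.r0=0
T0.r0=2 T2.r0=0 T3.r0=2
T0.r0=2 T2.r0=1 T3.r0=0
T0.r0=2 T2.r0=1 T3.r0=2
T0.r0=2 T2.r0=2 T3.r0=0
T0.r0=2 T2.r0=2 T3.r0=2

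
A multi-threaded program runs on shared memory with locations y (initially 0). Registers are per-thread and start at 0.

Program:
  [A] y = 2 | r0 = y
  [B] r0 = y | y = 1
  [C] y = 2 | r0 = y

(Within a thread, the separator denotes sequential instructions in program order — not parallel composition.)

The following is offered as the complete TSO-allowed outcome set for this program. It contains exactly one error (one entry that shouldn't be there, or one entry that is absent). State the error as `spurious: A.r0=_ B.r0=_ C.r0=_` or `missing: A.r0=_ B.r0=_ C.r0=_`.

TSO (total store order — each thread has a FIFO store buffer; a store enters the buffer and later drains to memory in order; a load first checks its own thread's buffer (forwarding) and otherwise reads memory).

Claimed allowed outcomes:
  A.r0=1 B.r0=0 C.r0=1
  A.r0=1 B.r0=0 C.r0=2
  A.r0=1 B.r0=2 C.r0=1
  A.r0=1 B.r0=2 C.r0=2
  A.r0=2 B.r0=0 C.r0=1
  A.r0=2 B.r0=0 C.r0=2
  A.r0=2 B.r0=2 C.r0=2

outcome vector order: (A.r0,B.r0,C.r0)
[TSO] allowed = {(1,0,1); (1,0,2); (1,2,1); (1,2,2); (2,0,1); (2,0,2); (2,2,1); (2,2,2)}
TSO∖claimed = {(2,2,1)}

missing: A.r0=2 B.r0=2 C.r0=1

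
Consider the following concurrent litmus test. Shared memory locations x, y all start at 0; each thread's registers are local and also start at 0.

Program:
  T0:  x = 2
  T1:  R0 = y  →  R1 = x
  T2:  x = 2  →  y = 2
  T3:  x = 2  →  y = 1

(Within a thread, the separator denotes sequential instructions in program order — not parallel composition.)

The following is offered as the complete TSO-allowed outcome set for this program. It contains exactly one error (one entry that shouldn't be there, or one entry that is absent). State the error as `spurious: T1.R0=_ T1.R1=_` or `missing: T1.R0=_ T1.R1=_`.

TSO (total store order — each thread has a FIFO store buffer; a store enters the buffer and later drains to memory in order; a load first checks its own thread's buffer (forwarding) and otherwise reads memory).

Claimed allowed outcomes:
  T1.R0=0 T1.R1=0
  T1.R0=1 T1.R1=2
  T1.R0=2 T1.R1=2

missing: T1.R0=0 T1.R1=2

outcome vector order: (T1.R0,T1.R1)
[TSO] allowed = {00 02 12 22}
TSO∖claimed = {02}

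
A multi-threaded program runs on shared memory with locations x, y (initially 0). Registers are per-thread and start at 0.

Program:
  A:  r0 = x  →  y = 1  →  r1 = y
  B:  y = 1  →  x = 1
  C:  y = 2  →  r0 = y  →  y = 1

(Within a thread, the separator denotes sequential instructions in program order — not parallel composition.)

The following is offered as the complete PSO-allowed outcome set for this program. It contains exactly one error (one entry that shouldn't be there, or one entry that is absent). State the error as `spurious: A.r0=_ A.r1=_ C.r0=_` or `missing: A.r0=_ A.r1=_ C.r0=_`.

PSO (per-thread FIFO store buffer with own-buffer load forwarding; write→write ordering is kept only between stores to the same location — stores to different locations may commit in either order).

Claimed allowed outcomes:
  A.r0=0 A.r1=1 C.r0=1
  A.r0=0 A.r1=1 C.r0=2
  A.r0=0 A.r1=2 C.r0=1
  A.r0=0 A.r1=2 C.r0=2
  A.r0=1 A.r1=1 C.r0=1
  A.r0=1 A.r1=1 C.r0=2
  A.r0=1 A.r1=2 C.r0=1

outcome vector order: (A.r0,A.r1,C.r0)
PSO: 8 outcomes — {011, 012, 021, 022, 111, 112, 121, 122}
PSO∖claimed = {122}

missing: A.r0=1 A.r1=2 C.r0=2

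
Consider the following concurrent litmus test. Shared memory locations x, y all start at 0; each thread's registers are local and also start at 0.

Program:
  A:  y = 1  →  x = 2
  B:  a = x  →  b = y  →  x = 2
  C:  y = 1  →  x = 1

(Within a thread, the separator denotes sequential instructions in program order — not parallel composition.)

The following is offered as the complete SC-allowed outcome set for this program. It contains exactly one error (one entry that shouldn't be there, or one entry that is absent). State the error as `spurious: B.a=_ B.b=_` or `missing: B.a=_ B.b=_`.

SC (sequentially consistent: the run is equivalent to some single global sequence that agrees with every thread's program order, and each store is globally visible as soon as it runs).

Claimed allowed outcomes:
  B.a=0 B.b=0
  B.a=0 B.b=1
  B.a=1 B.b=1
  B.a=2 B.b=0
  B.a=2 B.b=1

outcome vector order: (B.a,B.b)
SC: 4 outcomes — {00 01 11 21}
claimed∖SC = {20}

spurious: B.a=2 B.b=0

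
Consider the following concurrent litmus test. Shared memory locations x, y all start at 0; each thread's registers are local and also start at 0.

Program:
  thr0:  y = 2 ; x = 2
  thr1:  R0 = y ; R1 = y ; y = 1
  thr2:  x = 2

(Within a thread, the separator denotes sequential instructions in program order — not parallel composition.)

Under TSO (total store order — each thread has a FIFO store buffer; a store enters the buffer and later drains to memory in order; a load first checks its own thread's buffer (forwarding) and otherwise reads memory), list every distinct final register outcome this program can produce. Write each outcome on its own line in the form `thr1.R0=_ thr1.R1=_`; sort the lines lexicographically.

outcome vector order: (thr1.R0,thr1.R1)
|TSO outcomes| = 3

thr1.R0=0 thr1.R1=0
thr1.R0=0 thr1.R1=2
thr1.R0=2 thr1.R1=2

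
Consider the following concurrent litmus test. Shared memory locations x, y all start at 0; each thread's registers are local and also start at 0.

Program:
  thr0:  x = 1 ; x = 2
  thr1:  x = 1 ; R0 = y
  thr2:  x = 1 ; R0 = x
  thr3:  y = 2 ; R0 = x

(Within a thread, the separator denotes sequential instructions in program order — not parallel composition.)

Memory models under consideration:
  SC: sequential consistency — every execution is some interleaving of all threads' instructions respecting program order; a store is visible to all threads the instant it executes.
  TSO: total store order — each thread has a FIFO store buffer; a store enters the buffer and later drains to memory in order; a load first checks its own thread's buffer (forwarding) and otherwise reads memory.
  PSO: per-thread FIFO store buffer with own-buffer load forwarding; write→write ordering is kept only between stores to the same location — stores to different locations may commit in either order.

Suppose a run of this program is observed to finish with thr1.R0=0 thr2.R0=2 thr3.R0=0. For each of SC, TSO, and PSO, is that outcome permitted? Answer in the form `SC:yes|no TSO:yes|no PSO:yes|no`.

SC:no TSO:yes PSO:yes

outcome vector order: (thr1.R0,thr2.R0,thr3.R0)
SC: 10 outcomes — {011 012 021 022 210 211 212 220 221 222}
TSO: 12 outcomes — {010 011 012 020 021 022 210 211 212 220 221 222}
PSO: 12 outcomes — {010 011 012 020 021 022 210 211 212 220 221 222}
target 020 ∈ {TSO,PSO}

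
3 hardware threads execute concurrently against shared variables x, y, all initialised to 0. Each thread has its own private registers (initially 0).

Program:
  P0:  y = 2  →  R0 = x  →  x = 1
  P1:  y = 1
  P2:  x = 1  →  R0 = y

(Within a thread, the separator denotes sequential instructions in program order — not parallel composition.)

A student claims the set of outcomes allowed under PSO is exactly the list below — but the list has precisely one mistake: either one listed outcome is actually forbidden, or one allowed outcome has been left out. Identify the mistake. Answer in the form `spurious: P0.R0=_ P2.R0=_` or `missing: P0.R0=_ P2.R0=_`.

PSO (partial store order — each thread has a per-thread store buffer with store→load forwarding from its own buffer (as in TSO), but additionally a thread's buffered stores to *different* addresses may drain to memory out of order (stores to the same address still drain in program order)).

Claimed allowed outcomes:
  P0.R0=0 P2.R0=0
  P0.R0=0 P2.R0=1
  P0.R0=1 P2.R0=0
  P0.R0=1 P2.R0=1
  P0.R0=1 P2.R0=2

missing: P0.R0=0 P2.R0=2

outcome vector order: (P0.R0,P2.R0)
PSO (6): 00; 01; 02; 10; 11; 12
PSO∖claimed = {02}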